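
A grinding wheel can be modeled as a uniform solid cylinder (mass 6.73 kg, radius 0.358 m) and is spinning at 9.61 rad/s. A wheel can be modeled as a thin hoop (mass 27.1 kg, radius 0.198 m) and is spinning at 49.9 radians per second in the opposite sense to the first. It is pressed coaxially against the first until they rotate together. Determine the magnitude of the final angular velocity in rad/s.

|ω_f| ≈ 32.7 rad/s

The coupling torques are internal; angular momentum about the shared axis is conserved.
Moments of inertia: I_A = ½(6.73)(0.358)² = 0.4313 kg·m²; I_B = (27.1)(0.198)² = 1.062 kg·m².
Taking A's sense as positive: L = (0.4313)(9.61) − (1.062)(49.9) = -48.87 kg·m²·rad/s.
Combined I = 0.4313 + 1.062 = 1.494 kg·m².
ω_f = L / I = -48.87 / 1.494 = -32.72 rad/s.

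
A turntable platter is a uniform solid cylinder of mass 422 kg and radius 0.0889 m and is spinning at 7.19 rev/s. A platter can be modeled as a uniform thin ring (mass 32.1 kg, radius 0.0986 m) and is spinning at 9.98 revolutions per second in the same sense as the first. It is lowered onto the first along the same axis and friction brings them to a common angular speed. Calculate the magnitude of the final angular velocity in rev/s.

No external torque acts about the common axis, so total angular momentum is conserved.
Moments of inertia: I_A = ½(422)(0.0889)² = 1.668 kg·m²; I_B = (32.1)(0.0986)² = 0.3121 kg·m².
Taking A's sense as positive: L = (1.668)(7.19) + (0.3121)(9.98) = 15.10 kg·m²·rev/s.
Combined I = 1.668 + 0.3121 = 1.980 kg·m².
ω_f = L / I = 15.10 / 1.980 = 7.630 rev/s.

|ω_f| ≈ 7.63 rev/s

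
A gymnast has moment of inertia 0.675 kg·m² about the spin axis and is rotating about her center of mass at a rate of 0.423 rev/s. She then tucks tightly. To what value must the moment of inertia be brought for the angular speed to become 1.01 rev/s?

I₂ ≈ 0.283 kg·m²

With no external torque about the axis, L is conserved: I₁ω₁ = I₂ω₂.
I₂ = I₁ω₁ / ω₂ = (0.675)(0.423) / (1.01) = 0.2827 kg·m².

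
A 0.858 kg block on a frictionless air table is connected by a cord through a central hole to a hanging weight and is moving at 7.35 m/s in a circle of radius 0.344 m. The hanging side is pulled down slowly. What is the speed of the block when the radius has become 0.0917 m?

Central (radial) force ⇒ zero torque about the center ⇒ m v r is constant.
v₂ = v₁ r₁ / r₂ = (7.35)(0.344) / (0.0917) = 27.57 m/s.

v₂ ≈ 27.6 m/s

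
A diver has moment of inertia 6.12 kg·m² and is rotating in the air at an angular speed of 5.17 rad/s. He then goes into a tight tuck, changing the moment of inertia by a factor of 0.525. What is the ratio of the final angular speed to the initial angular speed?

ω₂/ω₁ ≈ 1.90

Angular momentum about the spin axis is conserved since the torque about it is zero.
I₂ = 0.525 × 6.12 = 3.213 kg·m².
ω₂/ω₁ = I₁/I₂ = 6.120 / 3.213 = 1.905.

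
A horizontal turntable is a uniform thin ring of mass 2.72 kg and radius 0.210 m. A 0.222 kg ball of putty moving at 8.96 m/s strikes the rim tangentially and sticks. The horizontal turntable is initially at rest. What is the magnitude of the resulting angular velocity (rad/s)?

The axle reaction passes through the axle and exerts no torque about it; angular momentum about the axle is conserved through the impact.
I_p = (2.72)(0.210)² = 0.1200 kg·m². Taking the sense of the ball of putty's angular momentum as positive, L_{ball} = m v R = (0.222)(8.96)(0.210) = 0.4177 kg·m²/s.
L_i = 0 + 0.4177 = 0.4177 kg·m²/s.
After sticking, I_f = I_p + m R² = 0.1200 + (0.222)(0.210)² = 0.1297 kg·m².
ω_f = L_i / I_f = 0.4177 / 0.1297 = 3.220 rad/s.

|ω_f| ≈ 3.22 rad/s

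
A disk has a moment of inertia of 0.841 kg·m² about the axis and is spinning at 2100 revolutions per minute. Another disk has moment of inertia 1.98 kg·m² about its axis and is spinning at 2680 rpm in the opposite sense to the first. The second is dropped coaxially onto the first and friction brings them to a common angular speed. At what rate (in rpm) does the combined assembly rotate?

The coupling torques are internal; angular momentum about the shared axis is conserved.
Taking A's sense as positive: L = (0.8410)(2100) − (1.980)(2680) = -3540 kg·m²·rpm.
Combined I = 0.8410 + 1.980 = 2.821 kg·m².
ω_f = L / I = -3540 / 2.821 = -1255 rpm.

|ω_f| ≈ 1250 rpm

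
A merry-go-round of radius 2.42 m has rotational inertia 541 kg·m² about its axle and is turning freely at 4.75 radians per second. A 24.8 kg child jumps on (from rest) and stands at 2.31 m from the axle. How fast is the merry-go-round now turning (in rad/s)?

ω_f ≈ 3.82 rad/s

No external torque acts about the axle; L_before = L_after.
Added inertia Σmr² = (24.8)(2.31)² = 132.3 kg·m²; I_f = 541.0 + 132.3 = 673.3 kg·m².
ω_f = I_p ω_i / I_f = (541.0)(4.75) / 673.3 = 3.816 rad/s.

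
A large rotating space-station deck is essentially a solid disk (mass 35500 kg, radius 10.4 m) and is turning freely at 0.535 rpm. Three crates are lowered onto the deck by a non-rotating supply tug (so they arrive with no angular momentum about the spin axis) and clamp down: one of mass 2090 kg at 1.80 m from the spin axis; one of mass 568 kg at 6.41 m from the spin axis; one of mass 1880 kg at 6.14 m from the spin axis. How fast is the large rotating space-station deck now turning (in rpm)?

ω_f ≈ 0.508 rpm

No external torque acts about the spin axis; L_before = L_after.
I_p = ½(35500)(10.4)² = 1.920e+06 kg·m².
Added inertia Σmr² = (2090)(1.80)² + (568)(6.41)² + (1880)(6.14)² = 1.010e+05 kg·m²; I_f = 1.920e+06 + 1.010e+05 = 2.021e+06 kg·m².
ω_f = I_p ω_i / I_f = (1.920e+06)(0.535) / 2.021e+06 = 0.5083 rpm.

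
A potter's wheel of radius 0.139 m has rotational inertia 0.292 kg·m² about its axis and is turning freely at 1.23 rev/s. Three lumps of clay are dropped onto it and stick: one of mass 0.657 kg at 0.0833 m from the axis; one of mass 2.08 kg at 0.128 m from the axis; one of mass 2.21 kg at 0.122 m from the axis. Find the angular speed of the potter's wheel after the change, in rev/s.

The added mass arrives with no angular momentum about the axis, and any external torque about the axis is negligible, so the system's angular momentum is conserved.
Added inertia Σmr² = (0.657)(0.0833)² + (2.08)(0.128)² + (2.21)(0.122)² = 0.07153 kg·m²; I_f = 0.2920 + 0.07153 = 0.3635 kg·m².
ω_f = I_p ω_i / I_f = (0.2920)(1.23) / 0.3635 = 0.9880 rev/s.

ω_f ≈ 0.988 rev/s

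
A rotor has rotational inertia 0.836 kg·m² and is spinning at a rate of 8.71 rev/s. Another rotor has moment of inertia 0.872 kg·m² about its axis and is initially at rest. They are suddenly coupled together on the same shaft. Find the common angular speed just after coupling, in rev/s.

The coupling torques are internal; angular momentum about the shared axis is conserved.
Taking A's sense as positive: L = (0.8360)(8.71) = 7.282 kg·m²·rev/s.
Combined I = 0.8360 + 0.8720 = 1.708 kg·m².
ω_f = L / I = 7.282 / 1.708 = 4.263 rev/s.

|ω_f| ≈ 4.26 rev/s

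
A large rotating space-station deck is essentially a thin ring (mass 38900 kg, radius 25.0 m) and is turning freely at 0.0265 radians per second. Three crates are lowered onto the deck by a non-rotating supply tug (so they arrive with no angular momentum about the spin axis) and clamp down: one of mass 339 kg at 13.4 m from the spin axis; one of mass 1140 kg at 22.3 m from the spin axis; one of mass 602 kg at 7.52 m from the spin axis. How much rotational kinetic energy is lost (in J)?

No external torque acts about the spin axis; L_before = L_after.
I_p = (38900)(25.0)² = 2.431e+07 kg·m².
Added inertia Σmr² = (339)(13.4)² + (1140)(22.3)² + (602)(7.52)² = 6.618e+05 kg·m²; I_f = 2.431e+07 + 6.618e+05 = 2.497e+07 kg·m².
ω_f = I_p ω_i / I_f = (2.431e+07)(0.0265) / 2.497e+07 = 0.02580 rad/s.
KE_i = ½(2.431e+07)(0.02650 rad/s)² = 8537 J; KE_f = ½(2.497e+07)(0.02580)² = 8311 J.

energy lost ≈ 226 J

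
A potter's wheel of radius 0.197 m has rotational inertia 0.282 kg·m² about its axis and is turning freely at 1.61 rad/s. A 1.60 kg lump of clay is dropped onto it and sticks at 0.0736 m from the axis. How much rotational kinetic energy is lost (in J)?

No external torque acts about the axis; L_before = L_after.
Added inertia Σmr² = (1.60)(0.0736)² = 0.008667 kg·m²; I_f = 0.2820 + 0.008667 = 0.2907 kg·m².
ω_f = I_p ω_i / I_f = (0.2820)(1.61) / 0.2907 = 1.562 rad/s.
KE_i = ½(0.2820)(1.610 rad/s)² = 0.3655 J; KE_f = ½(0.2907)(1.562)² = 0.3546 J.

energy lost ≈ 0.0109 J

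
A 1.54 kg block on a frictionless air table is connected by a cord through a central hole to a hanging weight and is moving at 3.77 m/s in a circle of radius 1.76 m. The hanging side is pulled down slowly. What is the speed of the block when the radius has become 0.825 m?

v₂ ≈ 8.04 m/s

Central (radial) force ⇒ zero torque about the center ⇒ m v r is constant.
v₂ = v₁ r₁ / r₂ = (3.77)(1.76) / (0.825) = 8.043 m/s.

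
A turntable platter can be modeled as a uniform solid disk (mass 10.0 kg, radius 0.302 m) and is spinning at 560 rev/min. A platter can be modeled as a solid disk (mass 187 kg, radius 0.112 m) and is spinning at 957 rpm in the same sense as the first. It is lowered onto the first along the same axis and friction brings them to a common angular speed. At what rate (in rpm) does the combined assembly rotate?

|ω_f| ≈ 846 rpm

The coupling torques are internal; angular momentum about the shared axis is conserved.
Moments of inertia: I_A = ½(10.0)(0.302)² = 0.4560 kg·m²; I_B = ½(187)(0.112)² = 1.173 kg·m².
Taking A's sense as positive: L = (0.4560)(560) + (1.173)(957) = 1378 kg·m²·rpm.
Combined I = 0.4560 + 1.173 = 1.629 kg·m².
ω_f = L / I = 1378 / 1.629 = 845.9 rpm.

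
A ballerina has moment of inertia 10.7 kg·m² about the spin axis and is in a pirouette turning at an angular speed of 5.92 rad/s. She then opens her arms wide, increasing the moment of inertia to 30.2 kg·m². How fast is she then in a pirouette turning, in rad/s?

Angular momentum about the spin axis is conserved since the torque about it is zero.
ω₂ = I₁ω₁ / I₂ = (10.70)(5.92 rad/s) / (30.20) = 2.097 rad/s.

ω₂ ≈ 2.10 rad/s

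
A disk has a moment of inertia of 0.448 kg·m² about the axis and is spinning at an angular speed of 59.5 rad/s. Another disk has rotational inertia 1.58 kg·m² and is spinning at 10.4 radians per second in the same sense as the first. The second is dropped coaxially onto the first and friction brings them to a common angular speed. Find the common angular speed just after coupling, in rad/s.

No external torque acts about the common axis, so total angular momentum is conserved.
Taking A's sense as positive: L = (0.4480)(59.5) + (1.580)(10.4) = 43.09 kg·m²·rad/s.
Combined I = 0.4480 + 1.580 = 2.028 kg·m².
ω_f = L / I = 43.09 / 2.028 = 21.25 rad/s.

|ω_f| ≈ 21.2 rad/s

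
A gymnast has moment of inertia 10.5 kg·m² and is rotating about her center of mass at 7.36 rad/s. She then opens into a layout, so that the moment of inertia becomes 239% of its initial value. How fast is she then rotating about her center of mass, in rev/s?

ω₂ ≈ 0.490 rev/s

With no external torque about the axis, L is conserved: I₁ω₁ = I₂ω₂.
I₂ = 2.39 × 10.5 = 25.10 kg·m².
ω₂ = I₁ω₁ / I₂ = (10.50)(7.36 rad/s) / (25.10) = 3.079 rad/s = 0.4901 rev/s.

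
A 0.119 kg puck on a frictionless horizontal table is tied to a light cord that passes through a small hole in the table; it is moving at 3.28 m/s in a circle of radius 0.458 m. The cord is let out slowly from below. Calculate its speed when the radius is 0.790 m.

Central (radial) force ⇒ zero torque about the center ⇒ m v r is constant.
v₂ = v₁ r₁ / r₂ = (3.28)(0.458) / (0.790) = 1.902 m/s.

v₂ ≈ 1.90 m/s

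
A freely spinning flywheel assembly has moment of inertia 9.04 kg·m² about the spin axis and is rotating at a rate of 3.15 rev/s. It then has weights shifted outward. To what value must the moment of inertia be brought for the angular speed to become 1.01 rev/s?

With no external torque about the axis, L is conserved: I₁ω₁ = I₂ω₂.
I₂ = I₁ω₁ / ω₂ = (9.04)(3.15) / (1.01) = 28.19 kg·m².

I₂ ≈ 28.2 kg·m²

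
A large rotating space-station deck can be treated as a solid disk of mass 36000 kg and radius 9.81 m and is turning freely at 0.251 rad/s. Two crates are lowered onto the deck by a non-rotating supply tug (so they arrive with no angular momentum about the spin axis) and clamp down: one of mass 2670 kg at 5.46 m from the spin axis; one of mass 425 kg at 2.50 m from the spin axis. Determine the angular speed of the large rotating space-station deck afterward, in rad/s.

ω_f ≈ 0.240 rad/s

The added mass arrives with no angular momentum about the spin axis, and any external torque about the spin axis is negligible, so the system's angular momentum is conserved.
I_p = ½(36000)(9.81)² = 1.732e+06 kg·m².
Added inertia Σmr² = (2670)(5.46)² + (425)(2.50)² = 82250 kg·m²; I_f = 1.732e+06 + 82250 = 1.815e+06 kg·m².
ω_f = I_p ω_i / I_f = (1.732e+06)(0.251) / 1.815e+06 = 0.2396 rad/s.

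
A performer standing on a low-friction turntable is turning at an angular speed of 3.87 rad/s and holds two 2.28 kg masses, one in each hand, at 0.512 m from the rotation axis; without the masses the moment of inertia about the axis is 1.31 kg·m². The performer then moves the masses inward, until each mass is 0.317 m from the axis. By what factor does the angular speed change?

ω₂/ω₁ ≈ 1.42

No external torque acts about the spin axis, so angular momentum is conserved.
I₁ = 1.31 + 2(2.28)(0.512)² = 2.505 kg·m²; I₂ = 1.31 + 2(2.28)(0.317)² = 1.768 kg·m².
ω₂/ω₁ = I₁/I₂ = 2.505 / 1.768 = 1.417.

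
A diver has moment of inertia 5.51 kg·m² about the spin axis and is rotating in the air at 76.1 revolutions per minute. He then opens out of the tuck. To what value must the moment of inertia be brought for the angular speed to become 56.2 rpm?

I₂ ≈ 7.46 kg·m²

With no external torque about the axis, L is conserved: I₁ω₁ = I₂ω₂.
I₂ = I₁ω₁ / ω₂ = (5.51)(76.1) / (56.2) = 7.461 kg·m².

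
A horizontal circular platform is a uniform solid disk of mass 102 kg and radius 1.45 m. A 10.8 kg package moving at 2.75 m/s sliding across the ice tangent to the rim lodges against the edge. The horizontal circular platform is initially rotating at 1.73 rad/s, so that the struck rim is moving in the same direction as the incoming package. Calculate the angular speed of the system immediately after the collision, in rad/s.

The axle reaction passes through the central axle and exerts no torque about it; angular momentum about the central axle is conserved through the impact.
I_p = ½(102)(1.45)² = 107.2 kg·m². Taking the sense of the package's angular momentum as positive, L_{package} = m v R = (10.8)(2.75)(1.45) = 43.07 kg·m²/s.
L_i = +I_p ω_p + m v R = +(107.2)(1.73) + 43.07 = 228.6 kg·m²/s.
After sticking, I_f = I_p + m R² = 107.2 + (10.8)(1.45)² = 129.9 kg·m².
ω_f = L_i / I_f = 228.6 / 129.9 = 1.759 rad/s.

|ω_f| ≈ 1.76 rad/s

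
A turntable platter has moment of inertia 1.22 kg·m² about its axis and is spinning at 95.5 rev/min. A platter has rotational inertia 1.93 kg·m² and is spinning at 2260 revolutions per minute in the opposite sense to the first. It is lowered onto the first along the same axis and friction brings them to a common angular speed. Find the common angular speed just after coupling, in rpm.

The coupling torques are internal; angular momentum about the shared axis is conserved.
Taking A's sense as positive: L = (1.220)(95.5) − (1.930)(2260) = -4245 kg·m²·rpm.
Combined I = 1.220 + 1.930 = 3.150 kg·m².
ω_f = L / I = -4245 / 3.150 = -1348 rpm.

|ω_f| ≈ 1350 rpm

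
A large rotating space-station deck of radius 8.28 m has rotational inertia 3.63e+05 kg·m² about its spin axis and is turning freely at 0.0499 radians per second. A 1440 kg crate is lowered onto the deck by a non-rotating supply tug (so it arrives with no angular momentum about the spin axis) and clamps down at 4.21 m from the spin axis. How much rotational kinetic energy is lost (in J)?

energy lost ≈ 29.7 J

No external torque acts about the spin axis; L_before = L_after.
Added inertia Σmr² = (1440)(4.21)² = 25520 kg·m²; I_f = 3.630e+05 + 25520 = 3.885e+05 kg·m².
ω_f = I_p ω_i / I_f = (3.630e+05)(0.0499) / 3.885e+05 = 0.04662 rad/s.
KE_i = ½(3.630e+05)(0.04990 rad/s)² = 451.9 J; KE_f = ½(3.885e+05)(0.04662)² = 422.2 J.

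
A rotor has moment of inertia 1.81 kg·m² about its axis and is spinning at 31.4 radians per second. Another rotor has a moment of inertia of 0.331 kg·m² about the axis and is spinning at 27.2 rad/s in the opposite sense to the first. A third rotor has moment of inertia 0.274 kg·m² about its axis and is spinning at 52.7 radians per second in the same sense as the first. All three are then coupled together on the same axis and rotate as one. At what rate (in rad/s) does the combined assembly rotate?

The coupling torques are internal; angular momentum about the shared axis is conserved.
Taking A's sense as positive: L = (1.810)(31.4) − (0.3310)(27.2) + (0.2740)(52.7) = 62.27 kg·m²·rad/s.
Combined I = 1.810 + 0.3310 + 0.2740 = 2.415 kg·m².
ω_f = L / I = 62.27 / 2.415 = 25.78 rad/s.

|ω_f| ≈ 25.8 rad/s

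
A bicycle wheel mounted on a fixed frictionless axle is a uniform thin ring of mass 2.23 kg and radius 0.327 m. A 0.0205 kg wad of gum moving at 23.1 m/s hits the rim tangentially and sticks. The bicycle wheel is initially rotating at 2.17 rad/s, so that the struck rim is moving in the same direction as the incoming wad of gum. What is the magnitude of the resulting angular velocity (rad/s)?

|ω_f| ≈ 2.79 rad/s

The axle reaction passes through the axle and exerts no torque about it; angular momentum about the axle is conserved through the impact.
I_p = (2.23)(0.327)² = 0.2385 kg·m². Taking the sense of the wad of gum's angular momentum as positive, L_{wad} = m v R = (0.0205)(23.1)(0.327) = 0.1549 kg·m²/s.
L_i = +I_p ω_p + m v R = +(0.2385)(2.17) + 0.1549 = 0.6723 kg·m²/s.
After sticking, I_f = I_p + m R² = 0.2385 + (0.0205)(0.327)² = 0.2406 kg·m².
ω_f = L_i / I_f = 0.6723 / 0.2406 = 2.794 rad/s.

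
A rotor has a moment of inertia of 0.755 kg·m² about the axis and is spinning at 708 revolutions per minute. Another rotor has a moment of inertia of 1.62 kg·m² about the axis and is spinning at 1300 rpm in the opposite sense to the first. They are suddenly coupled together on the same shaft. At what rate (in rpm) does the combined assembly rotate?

|ω_f| ≈ 662 rpm

The coupling torques are internal; angular momentum about the shared axis is conserved.
Taking A's sense as positive: L = (0.7550)(708) − (1.620)(1300) = -1571 kg·m²·rpm.
Combined I = 0.7550 + 1.620 = 2.375 kg·m².
ω_f = L / I = -1571 / 2.375 = -661.7 rpm.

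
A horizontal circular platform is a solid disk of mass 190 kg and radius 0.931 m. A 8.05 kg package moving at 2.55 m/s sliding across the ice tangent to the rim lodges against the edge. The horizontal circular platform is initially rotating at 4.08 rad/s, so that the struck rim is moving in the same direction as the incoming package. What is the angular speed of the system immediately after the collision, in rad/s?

|ω_f| ≈ 3.98 rad/s

About the central axle the impulsive forces during the collision are internal, so angular momentum about that axis is conserved.
I_p = ½(190)(0.931)² = 82.34 kg·m². Taking the sense of the package's angular momentum as positive, L_{package} = m v R = (8.05)(2.55)(0.931) = 19.11 kg·m²/s.
L_i = +I_p ω_p + m v R = +(82.34)(4.08) + 19.11 = 355.1 kg·m²/s.
After sticking, I_f = I_p + m R² = 82.34 + (8.05)(0.931)² = 89.32 kg·m².
ω_f = L_i / I_f = 355.1 / 89.32 = 3.975 rad/s.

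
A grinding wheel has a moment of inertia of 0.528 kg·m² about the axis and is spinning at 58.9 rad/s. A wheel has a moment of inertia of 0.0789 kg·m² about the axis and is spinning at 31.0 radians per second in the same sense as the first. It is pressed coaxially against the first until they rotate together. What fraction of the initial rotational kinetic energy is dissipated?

fraction ≈ 0.0280

No external torque acts about the common axis, so total angular momentum is conserved.
Taking A's sense as positive: L = (0.5280)(58.9) + (0.07890)(31.0) = 33.55 kg·m²·rad/s.
Combined I = 0.5280 + 0.07890 = 0.6069 kg·m².
ω_f = L / I = 33.55 / 0.6069 = 55.27 rad/s.
KE_i = ½ΣIω² = 953.8 J; KE_f = ½(0.6069)(55.27)² = 927.1 J.
Fraction dissipated = (KE_i − KE_f)/KE_i = 0.02801.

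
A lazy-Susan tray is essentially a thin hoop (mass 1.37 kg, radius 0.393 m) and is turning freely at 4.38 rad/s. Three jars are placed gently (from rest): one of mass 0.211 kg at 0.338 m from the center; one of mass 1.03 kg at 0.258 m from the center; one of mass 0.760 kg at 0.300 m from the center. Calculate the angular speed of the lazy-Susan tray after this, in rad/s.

No external torque acts about the center; L_before = L_after.
I_p = (1.37)(0.393)² = 0.2116 kg·m².
Added inertia Σmr² = (0.211)(0.338)² + (1.03)(0.258)² + (0.760)(0.300)² = 0.1611 kg·m²; I_f = 0.2116 + 0.1611 = 0.3727 kg·m².
ω_f = I_p ω_i / I_f = (0.2116)(4.38) / 0.3727 = 2.487 rad/s.

ω_f ≈ 2.49 rad/s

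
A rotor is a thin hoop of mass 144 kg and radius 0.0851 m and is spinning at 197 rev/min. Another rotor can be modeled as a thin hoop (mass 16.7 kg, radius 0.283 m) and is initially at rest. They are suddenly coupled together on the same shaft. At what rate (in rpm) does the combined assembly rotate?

|ω_f| ≈ 86.3 rpm

No external torque acts about the common axis, so total angular momentum is conserved.
Moments of inertia: I_A = (144)(0.0851)² = 1.043 kg·m²; I_B = (16.7)(0.283)² = 1.337 kg·m².
Taking A's sense as positive: L = (1.043)(197) = 205.4 kg·m²·rpm.
Combined I = 1.043 + 1.337 = 2.380 kg·m².
ω_f = L / I = 205.4 / 2.380 = 86.31 rpm.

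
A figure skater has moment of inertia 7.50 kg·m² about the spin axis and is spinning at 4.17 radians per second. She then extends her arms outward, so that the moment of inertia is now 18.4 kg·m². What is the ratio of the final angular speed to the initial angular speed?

With no external torque about the axis, L is conserved: I₁ω₁ = I₂ω₂.
ω₂/ω₁ = I₁/I₂ = 7.500 / 18.40 = 0.4076.

ω₂/ω₁ ≈ 0.408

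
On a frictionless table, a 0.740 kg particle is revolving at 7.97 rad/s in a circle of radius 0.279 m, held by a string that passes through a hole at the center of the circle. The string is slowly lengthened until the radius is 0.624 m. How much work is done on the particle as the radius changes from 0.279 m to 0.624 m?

The constraining force is radial, so m r² ω about the center is conserved.
ω₂ = ω₁ (r₁/r₂)² = (7.97)(0.279/0.624)² = 1.593 rad/s.
W = ΔKE = ½m(v₂² − v₁²) = -1.464 J.

W ≈ -1.46 J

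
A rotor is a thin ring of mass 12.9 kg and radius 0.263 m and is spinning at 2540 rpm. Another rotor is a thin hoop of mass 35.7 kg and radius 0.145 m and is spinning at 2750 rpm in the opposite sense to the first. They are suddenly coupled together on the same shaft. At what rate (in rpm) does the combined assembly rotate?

The coupling torques are internal; angular momentum about the shared axis is conserved.
Moments of inertia: I_A = (12.9)(0.263)² = 0.8923 kg·m²; I_B = (35.7)(0.145)² = 0.7506 kg·m².
Taking A's sense as positive: L = (0.8923)(2540) − (0.7506)(2750) = 202.3 kg·m²·rpm.
Combined I = 0.8923 + 0.7506 = 1.643 kg·m².
ω_f = L / I = 202.3 / 1.643 = 123.1 rpm.

|ω_f| ≈ 123 rpm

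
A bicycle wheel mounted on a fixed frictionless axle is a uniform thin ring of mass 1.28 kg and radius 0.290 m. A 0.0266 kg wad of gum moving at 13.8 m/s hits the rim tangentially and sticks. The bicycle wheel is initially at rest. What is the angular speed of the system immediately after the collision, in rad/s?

About the axle the impulsive forces during the collision are internal, so angular momentum about that axis is conserved.
I_p = (1.28)(0.290)² = 0.1076 kg·m². Taking the sense of the wad of gum's angular momentum as positive, L_{wad} = m v R = (0.0266)(13.8)(0.290) = 0.1065 kg·m²/s.
L_i = 0 + 0.1065 = 0.1065 kg·m²/s.
After sticking, I_f = I_p + m R² = 0.1076 + (0.0266)(0.290)² = 0.1099 kg·m².
ω_f = L_i / I_f = 0.1065 / 0.1099 = 0.9688 rad/s.

|ω_f| ≈ 0.969 rad/s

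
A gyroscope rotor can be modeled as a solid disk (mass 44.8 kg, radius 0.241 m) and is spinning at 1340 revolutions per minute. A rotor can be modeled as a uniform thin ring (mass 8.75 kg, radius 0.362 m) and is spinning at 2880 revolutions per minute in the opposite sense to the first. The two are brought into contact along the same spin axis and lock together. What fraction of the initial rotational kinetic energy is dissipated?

fraction ≈ 0.916

No external torque acts about the common axis, so total angular momentum is conserved.
Moments of inertia: I_A = ½(44.8)(0.241)² = 1.301 kg·m²; I_B = (8.75)(0.362)² = 1.147 kg·m².
Taking A's sense as positive: L = (1.301)(1340) − (1.147)(2880) = -1559 kg·m²·rpm.
Combined I = 1.301 + 1.147 = 2.448 kg·m².
ω_f = L / I = -1559 / 2.448 = -636.9 rpm.
KE_i = ½ΣIω² = 64960 J; KE_f = ½(2.448)(66.70)² = 5444 J.
Fraction dissipated = (KE_i − KE_f)/KE_i = 0.9162.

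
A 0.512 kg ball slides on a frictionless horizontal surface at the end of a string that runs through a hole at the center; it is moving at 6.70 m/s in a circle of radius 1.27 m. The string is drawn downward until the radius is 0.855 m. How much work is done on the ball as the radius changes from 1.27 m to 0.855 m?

The only horizontal force on the mass is along the cord (radial), so it exerts no torque about the hole and angular momentum m v r is conserved.
v₂ = v₁ r₁ / r₂ = (6.70)(1.27) / (0.855) = 9.952 m/s.
W = ΔKE = ½m(v₂² − v₁²) = 13.86 J.

W ≈ 13.9 J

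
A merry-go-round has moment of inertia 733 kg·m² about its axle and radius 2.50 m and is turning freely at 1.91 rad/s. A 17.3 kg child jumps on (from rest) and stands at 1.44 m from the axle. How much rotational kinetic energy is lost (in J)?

energy lost ≈ 62.4 J

The added mass arrives with no angular momentum about the axle, and any external torque about the axle is negligible, so the system's angular momentum is conserved.
Added inertia Σmr² = (17.3)(1.44)² = 35.87 kg·m²; I_f = 733.0 + 35.87 = 768.9 kg·m².
ω_f = I_p ω_i / I_f = (733.0)(1.91) / 768.9 = 1.821 rad/s.
KE_i = ½(733.0)(1.910 rad/s)² = 1337 J; KE_f = ½(768.9)(1.821)² = 1275 J.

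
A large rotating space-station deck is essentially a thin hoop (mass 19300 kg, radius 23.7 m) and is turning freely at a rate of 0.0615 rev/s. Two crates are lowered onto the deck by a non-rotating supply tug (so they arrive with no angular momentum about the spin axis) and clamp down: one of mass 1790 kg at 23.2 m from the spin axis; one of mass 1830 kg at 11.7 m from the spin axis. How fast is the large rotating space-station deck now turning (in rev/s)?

No external torque acts about the spin axis; L_before = L_after.
I_p = (19300)(23.7)² = 1.084e+07 kg·m².
Added inertia Σmr² = (1790)(23.2)² + (1830)(11.7)² = 1.214e+06 kg·m²; I_f = 1.084e+07 + 1.214e+06 = 1.205e+07 kg·m².
ω_f = I_p ω_i / I_f = (1.084e+07)(0.0615) / 1.205e+07 = 0.05531 rev/s.

ω_f ≈ 0.0553 rev/s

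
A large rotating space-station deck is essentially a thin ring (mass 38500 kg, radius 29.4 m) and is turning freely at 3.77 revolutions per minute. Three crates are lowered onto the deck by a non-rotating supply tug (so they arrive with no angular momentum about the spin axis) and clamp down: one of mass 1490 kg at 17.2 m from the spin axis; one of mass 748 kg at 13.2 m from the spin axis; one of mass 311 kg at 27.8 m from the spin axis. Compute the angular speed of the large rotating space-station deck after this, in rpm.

ω_f ≈ 3.68 rpm

The added mass arrives with no angular momentum about the spin axis, and any external torque about the spin axis is negligible, so the system's angular momentum is conserved.
I_p = (38500)(29.4)² = 3.328e+07 kg·m².
Added inertia Σmr² = (1490)(17.2)² + (748)(13.2)² + (311)(27.8)² = 8.115e+05 kg·m²; I_f = 3.328e+07 + 8.115e+05 = 3.409e+07 kg·m².
ω_f = I_p ω_i / I_f = (3.328e+07)(3.77) / 3.409e+07 = 3.680 rpm.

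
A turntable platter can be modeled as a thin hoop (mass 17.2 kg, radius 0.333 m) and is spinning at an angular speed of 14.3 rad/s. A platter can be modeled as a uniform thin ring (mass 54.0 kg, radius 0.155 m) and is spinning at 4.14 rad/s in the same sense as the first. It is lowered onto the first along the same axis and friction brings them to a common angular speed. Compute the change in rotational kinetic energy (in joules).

The coupling torques are internal; angular momentum about the shared axis is conserved.
Moments of inertia: I_A = (17.2)(0.333)² = 1.907 kg·m²; I_B = (54.0)(0.155)² = 1.297 kg·m².
Taking A's sense as positive: L = (1.907)(14.3) + (1.297)(4.14) = 32.65 kg·m²·rad/s.
Combined I = 1.907 + 1.297 = 3.205 kg·m².
ω_f = L / I = 32.65 / 3.205 = 10.19 rad/s.
KE_i = ½ΣIω² = 206.1 J; KE_f = ½(3.205)(10.19)² = 166.3 J.

ΔKE ≈ -39.9 J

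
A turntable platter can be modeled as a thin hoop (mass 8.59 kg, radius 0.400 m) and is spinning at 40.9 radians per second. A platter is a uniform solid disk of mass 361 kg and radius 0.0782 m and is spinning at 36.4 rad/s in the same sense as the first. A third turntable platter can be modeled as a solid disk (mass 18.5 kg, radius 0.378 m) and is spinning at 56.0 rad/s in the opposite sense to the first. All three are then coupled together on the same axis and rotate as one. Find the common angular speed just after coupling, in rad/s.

|ω_f| ≈ 5.89 rad/s

No external torque acts about the common axis, so total angular momentum is conserved.
Moments of inertia: I_A = (8.59)(0.400)² = 1.374 kg·m²; I_B = ½(361)(0.0782)² = 1.104 kg·m²; I_C = ½(18.5)(0.378)² = 1.322 kg·m².
Taking A's sense as positive: L = (1.374)(40.9) + (1.104)(36.4) − (1.322)(56.0) = 22.38 kg·m²·rad/s.
Combined I = 1.374 + 1.104 + 1.322 = 3.800 kg·m².
ω_f = L / I = 22.38 / 3.800 = 5.889 rad/s.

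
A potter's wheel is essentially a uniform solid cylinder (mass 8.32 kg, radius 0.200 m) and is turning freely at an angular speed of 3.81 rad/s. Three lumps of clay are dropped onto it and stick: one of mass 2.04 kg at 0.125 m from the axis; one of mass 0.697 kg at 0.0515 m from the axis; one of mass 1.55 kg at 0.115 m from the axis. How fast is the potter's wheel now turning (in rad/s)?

The added mass arrives with no angular momentum about the axis, and any external torque about the axis is negligible, so the system's angular momentum is conserved.
I_p = ½(8.32)(0.200)² = 0.1664 kg·m².
Added inertia Σmr² = (2.04)(0.125)² + (0.697)(0.0515)² + (1.55)(0.115)² = 0.05422 kg·m²; I_f = 0.1664 + 0.05422 = 0.2206 kg·m².
ω_f = I_p ω_i / I_f = (0.1664)(3.81) / 0.2206 = 2.874 rad/s.

ω_f ≈ 2.87 rad/s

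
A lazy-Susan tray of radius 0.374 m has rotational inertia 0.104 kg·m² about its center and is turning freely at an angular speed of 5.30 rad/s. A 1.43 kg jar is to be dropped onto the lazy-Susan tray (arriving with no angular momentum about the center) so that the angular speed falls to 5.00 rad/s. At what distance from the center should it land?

r ≈ 0.0661 m

No external torque acts about the center; L_before = L_after.
I_p ω_i = (I_p + m r²) ω_f ⇒ m r² = I_p(ω_i/ω_f − 1) = 0.1040(5.30/5.00 − 1) = 0.006240 kg·m².
r = √(0.006240/1.43) = 0.06606 m.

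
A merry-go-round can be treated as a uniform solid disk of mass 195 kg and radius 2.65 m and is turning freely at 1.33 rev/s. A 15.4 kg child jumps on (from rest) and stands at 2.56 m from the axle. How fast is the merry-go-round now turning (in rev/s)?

The added mass arrives with no angular momentum about the axle, and any external torque about the axle is negligible, so the system's angular momentum is conserved.
I_p = ½(195)(2.65)² = 684.7 kg·m².
Added inertia Σmr² = (15.4)(2.56)² = 100.9 kg·m²; I_f = 684.7 + 100.9 = 785.6 kg·m².
ω_f = I_p ω_i / I_f = (684.7)(1.33) / 785.6 = 1.159 rev/s.

ω_f ≈ 1.16 rev/s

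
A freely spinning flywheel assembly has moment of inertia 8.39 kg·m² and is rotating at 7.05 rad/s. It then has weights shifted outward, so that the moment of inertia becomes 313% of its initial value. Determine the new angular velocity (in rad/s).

ω₂ ≈ 2.25 rad/s

With no external torque about the axis, L is conserved: I₁ω₁ = I₂ω₂.
I₂ = 3.13 × 8.39 = 26.26 kg·m².
ω₂ = I₁ω₁ / I₂ = (8.390)(7.05 rad/s) / (26.26) = 2.252 rad/s.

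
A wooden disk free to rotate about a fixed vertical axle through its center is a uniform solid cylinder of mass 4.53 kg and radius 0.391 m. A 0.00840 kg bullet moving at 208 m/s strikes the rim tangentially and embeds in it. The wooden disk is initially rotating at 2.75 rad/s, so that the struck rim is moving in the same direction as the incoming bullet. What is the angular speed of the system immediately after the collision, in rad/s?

|ω_f| ≈ 4.71 rad/s

The axle reaction passes through the axle and exerts no torque about it; angular momentum about the axle is conserved through the impact.
I_p = ½(4.53)(0.391)² = 0.3463 kg·m². Taking the sense of the bullet's angular momentum as positive, L_{bullet} = m v R = (0.00840)(208)(0.391) = 0.6832 kg·m²/s.
L_i = +I_p ω_p + m v R = +(0.3463)(2.75) + 0.6832 = 1.635 kg·m²/s.
After sticking, I_f = I_p + m R² = 0.3463 + (0.00840)(0.391)² = 0.3476 kg·m².
ω_f = L_i / I_f = 1.635 / 0.3476 = 4.705 rad/s.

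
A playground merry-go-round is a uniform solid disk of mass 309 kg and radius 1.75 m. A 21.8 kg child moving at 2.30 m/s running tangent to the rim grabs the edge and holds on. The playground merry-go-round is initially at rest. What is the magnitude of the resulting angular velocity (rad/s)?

About the axle the impulsive forces during the collision are internal, so angular momentum about that axis is conserved.
I_p = ½(309)(1.75)² = 473.2 kg·m². Taking the sense of the child's angular momentum as positive, L_{child} = m v R = (21.8)(2.30)(1.75) = 87.75 kg·m²/s.
L_i = 0 + 87.75 = 87.75 kg·m²/s.
After sticking, I_f = I_p + m R² = 473.2 + (21.8)(1.75)² = 539.9 kg·m².
ω_f = L_i / I_f = 87.75 / 539.9 = 0.1625 rad/s.

|ω_f| ≈ 0.163 rad/s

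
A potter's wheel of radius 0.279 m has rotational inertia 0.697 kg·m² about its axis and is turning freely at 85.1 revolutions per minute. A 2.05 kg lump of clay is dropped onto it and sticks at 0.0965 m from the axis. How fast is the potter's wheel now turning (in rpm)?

ω_f ≈ 82.8 rpm

The added mass arrives with no angular momentum about the axis, and any external torque about the axis is negligible, so the system's angular momentum is conserved.
Added inertia Σmr² = (2.05)(0.0965)² = 0.01909 kg·m²; I_f = 0.6970 + 0.01909 = 0.7161 kg·m².
ω_f = I_p ω_i / I_f = (0.6970)(85.1) / 0.7161 = 82.83 rpm.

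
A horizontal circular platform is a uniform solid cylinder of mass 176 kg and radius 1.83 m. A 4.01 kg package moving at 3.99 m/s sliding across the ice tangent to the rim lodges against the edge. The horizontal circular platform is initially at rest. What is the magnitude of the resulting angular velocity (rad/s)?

The axle reaction passes through the central axle and exerts no torque about it; angular momentum about the central axle is conserved through the impact.
I_p = ½(176)(1.83)² = 294.7 kg·m². Taking the sense of the package's angular momentum as positive, L_{package} = m v R = (4.01)(3.99)(1.83) = 29.28 kg·m²/s.
L_i = 0 + 29.28 = 29.28 kg·m²/s.
After sticking, I_f = I_p + m R² = 294.7 + (4.01)(1.83)² = 308.1 kg·m².
ω_f = L_i / I_f = 29.28 / 308.1 = 0.09502 rad/s.

|ω_f| ≈ 0.0950 rad/s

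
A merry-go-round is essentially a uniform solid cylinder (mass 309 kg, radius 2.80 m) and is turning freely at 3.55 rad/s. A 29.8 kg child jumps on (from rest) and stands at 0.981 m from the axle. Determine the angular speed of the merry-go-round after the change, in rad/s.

No external torque acts about the axle; L_before = L_after.
I_p = ½(309)(2.80)² = 1211 kg·m².
Added inertia Σmr² = (29.8)(0.981)² = 28.68 kg·m²; I_f = 1211 + 28.68 = 1240 kg·m².
ω_f = I_p ω_i / I_f = (1211)(3.55) / 1240 = 3.468 rad/s.

ω_f ≈ 3.47 rad/s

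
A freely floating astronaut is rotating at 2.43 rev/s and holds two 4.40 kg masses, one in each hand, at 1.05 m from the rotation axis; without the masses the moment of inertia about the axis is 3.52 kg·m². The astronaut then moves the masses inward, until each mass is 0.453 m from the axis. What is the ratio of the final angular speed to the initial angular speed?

ω₂/ω₁ ≈ 2.48

Angular momentum about the spin axis is conserved since the torque about it is zero.
I₁ = 3.52 + 2(4.40)(1.05)² = 13.22 kg·m²; I₂ = 3.52 + 2(4.40)(0.453)² = 5.326 kg·m².
ω₂/ω₁ = I₁/I₂ = 13.22 / 5.326 = 2.483.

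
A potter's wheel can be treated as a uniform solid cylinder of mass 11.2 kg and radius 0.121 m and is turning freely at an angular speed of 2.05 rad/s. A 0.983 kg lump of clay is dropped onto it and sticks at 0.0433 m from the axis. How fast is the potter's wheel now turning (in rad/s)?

No external torque acts about the axis; L_before = L_after.
I_p = ½(11.2)(0.121)² = 0.08199 kg·m².
Added inertia Σmr² = (0.983)(0.0433)² = 0.001843 kg·m²; I_f = 0.08199 + 0.001843 = 0.08383 kg·m².
ω_f = I_p ω_i / I_f = (0.08199)(2.05) / 0.08383 = 2.005 rad/s.

ω_f ≈ 2.00 rad/s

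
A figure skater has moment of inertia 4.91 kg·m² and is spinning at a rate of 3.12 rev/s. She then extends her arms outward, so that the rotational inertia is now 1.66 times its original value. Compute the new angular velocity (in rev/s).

No external torque acts about the spin axis, so angular momentum is conserved.
I₂ = 1.66 × 4.91 = 8.151 kg·m².
ω₂ = I₁ω₁ / I₂ = (4.910)(3.12 rev/s) / (8.151) = 1.880 rev/s.

ω₂ ≈ 1.88 rev/s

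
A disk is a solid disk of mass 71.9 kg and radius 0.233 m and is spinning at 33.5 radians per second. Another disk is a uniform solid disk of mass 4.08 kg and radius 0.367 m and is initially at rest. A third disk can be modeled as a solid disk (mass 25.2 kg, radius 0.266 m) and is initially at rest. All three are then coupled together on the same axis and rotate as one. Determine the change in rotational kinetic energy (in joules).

ΔKE ≈ -410 J

No external torque acts about the common axis, so total angular momentum is conserved.
Moments of inertia: I_A = ½(71.9)(0.233)² = 1.952 kg·m²; I_B = ½(4.08)(0.367)² = 0.2748 kg·m²; I_C = ½(25.2)(0.266)² = 0.8915 kg·m².
Taking A's sense as positive: L = (1.952)(33.5) = 65.38 kg·m²·rad/s.
Combined I = 1.952 + 0.2748 + 0.8915 = 3.118 kg·m².
ω_f = L / I = 65.38 / 3.118 = 20.97 rad/s.
KE_i = ½ΣIω² = 1095 J; KE_f = ½(3.118)(20.97)² = 685.5 J.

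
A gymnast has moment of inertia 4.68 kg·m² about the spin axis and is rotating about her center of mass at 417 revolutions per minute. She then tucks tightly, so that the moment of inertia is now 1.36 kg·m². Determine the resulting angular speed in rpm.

Angular momentum about the spin axis is conserved since the torque about it is zero.
ω₂ = I₁ω₁ / I₂ = (4.680)(417 rpm) / (1.360) = 1435 rpm.

ω₂ ≈ 1430 rpm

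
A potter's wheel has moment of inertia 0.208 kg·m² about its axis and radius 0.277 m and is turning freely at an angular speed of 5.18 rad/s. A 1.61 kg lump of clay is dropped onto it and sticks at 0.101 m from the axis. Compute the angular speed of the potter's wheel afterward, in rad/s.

ω_f ≈ 4.80 rad/s

No external torque acts about the axis; L_before = L_after.
Added inertia Σmr² = (1.61)(0.101)² = 0.01642 kg·m²; I_f = 0.2080 + 0.01642 = 0.2244 kg·m².
ω_f = I_p ω_i / I_f = (0.2080)(5.18) / 0.2244 = 4.801 rad/s.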